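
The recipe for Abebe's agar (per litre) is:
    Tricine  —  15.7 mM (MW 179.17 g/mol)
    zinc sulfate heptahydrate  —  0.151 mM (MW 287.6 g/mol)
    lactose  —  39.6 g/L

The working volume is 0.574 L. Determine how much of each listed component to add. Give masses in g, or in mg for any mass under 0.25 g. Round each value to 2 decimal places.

Tricine 1.61 g; zinc sulfate heptahydrate 24.93 mg; lactose 22.73 g

Scale factor relative to 1 L: 0.574.
Tricine: 15.7 mmol/L × 179.17 g/mol × 0.574 L ÷ 1000 = 1.61 g
zinc sulfate heptahydrate: 0.151 mmol/L × 287.6 mg/mmol × 0.574 L = 24.93 mg
lactose: 39.6 g/L × 0.574 L = 22.73 g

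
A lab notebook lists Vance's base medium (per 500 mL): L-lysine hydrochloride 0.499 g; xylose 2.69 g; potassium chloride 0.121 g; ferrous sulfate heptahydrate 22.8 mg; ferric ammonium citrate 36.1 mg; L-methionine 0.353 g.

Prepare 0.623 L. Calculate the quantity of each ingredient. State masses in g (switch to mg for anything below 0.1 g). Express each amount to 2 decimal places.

Ratio of target to recipe volume: 623 / 500 = 1.246.
L-lysine hydrochloride: 0.499 g × (623 mL / 500 mL) = 0.62 g
xylose: 2.69 g × (623 mL / 500 mL) = 3.35 g
potassium chloride: 0.121 g × (623 mL / 500 mL) = 0.15 g
ferrous sulfate heptahydrate: 22.8 mg × (623 mL / 500 mL) = 28.41 mg
ferric ammonium citrate: 36.1 mg × (623 mL / 500 mL) = 44.98 mg
L-methionine: 0.353 g × (623 mL / 500 mL) = 0.44 g

L-lysine hydrochloride 0.62 g; xylose 3.35 g; potassium chloride 0.15 g; ferrous sulfate heptahydrate 28.41 mg; ferric ammonium citrate 44.98 mg; L-methionine 0.44 g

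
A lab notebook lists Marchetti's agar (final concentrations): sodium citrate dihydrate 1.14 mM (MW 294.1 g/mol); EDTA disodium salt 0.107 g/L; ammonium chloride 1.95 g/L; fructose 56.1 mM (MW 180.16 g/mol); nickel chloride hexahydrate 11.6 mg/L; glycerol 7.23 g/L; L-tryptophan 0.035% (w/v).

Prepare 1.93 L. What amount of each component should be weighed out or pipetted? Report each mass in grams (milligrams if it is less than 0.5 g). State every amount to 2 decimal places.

sodium citrate dihydrate 0.65 g; EDTA disodium salt 206.51 mg; ammonium chloride 3.76 g; fructose 19.51 g; nickel chloride hexahydrate 22.39 mg; glycerol 13.95 g; L-tryptophan 0.68 g

Scale factor relative to 1 L: 1.93.
sodium citrate dihydrate: 1.14 mmol/L × 294.1 g/mol × 1.93 L ÷ 1000 = 0.65 g
EDTA disodium salt: 0.107 g/L × 1.93 L = 0.20651 g = 206.51 mg
ammonium chloride: 1.95 g/L × 1.93 L = 3.76 g
fructose: 56.1 mmol/L × 180.16 g/mol × 1.93 L ÷ 1000 = 19.51 g
nickel chloride hexahydrate: 11.6 mg/L × 1.93 L = 22.39 mg
glycerol: 7.23 g/L × 1.93 L = 13.95 g
L-tryptophan: 0.035 g per 100 mL × 1930 mL ÷ 100 = 0.68 g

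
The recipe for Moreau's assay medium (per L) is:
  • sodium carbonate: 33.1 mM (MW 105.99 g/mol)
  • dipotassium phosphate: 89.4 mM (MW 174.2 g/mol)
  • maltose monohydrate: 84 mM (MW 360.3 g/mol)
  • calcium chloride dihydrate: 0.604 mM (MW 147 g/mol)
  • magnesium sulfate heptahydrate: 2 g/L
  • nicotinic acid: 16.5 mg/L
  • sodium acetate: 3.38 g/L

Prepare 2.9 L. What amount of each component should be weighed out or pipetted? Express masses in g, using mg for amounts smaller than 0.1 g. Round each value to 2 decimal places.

sodium carbonate 10.17 g; dipotassium phosphate 45.16 g; maltose monohydrate 87.77 g; calcium chloride dihydrate 0.26 g; magnesium sulfate heptahydrate 5.80 g; nicotinic acid 47.85 mg; sodium acetate 9.80 g

Scale factor relative to 1 L: 2.9.
sodium carbonate: 33.1 mmol/L × 105.99 g/mol × 2.9 L ÷ 1000 = 10.17 g
dipotassium phosphate: 89.4 mmol/L × 174.2 g/mol × 2.9 L ÷ 1000 = 45.16 g
maltose monohydrate: 84 mmol/L × 360.3 g/mol × 2.9 L ÷ 1000 = 87.77 g
calcium chloride dihydrate: 0.604 mmol/L × 147 g/mol × 2.9 L ÷ 1000 = 0.26 g
magnesium sulfate heptahydrate: 2 g/L × 2.9 L = 5.80 g
nicotinic acid: 16.5 mg/L × 2.9 L = 47.85 mg
sodium acetate: 3.38 g/L × 2.9 L = 9.80 g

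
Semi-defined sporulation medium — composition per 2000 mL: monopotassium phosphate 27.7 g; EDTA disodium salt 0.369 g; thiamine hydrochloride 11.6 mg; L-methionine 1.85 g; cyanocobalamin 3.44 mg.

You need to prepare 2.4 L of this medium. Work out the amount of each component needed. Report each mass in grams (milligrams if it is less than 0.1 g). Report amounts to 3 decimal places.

Ratio of target to recipe volume: 2400 / 2000 = 1.2.
monopotassium phosphate: 27.7 g × (2400 mL / 2000 mL) = 33.240 g
EDTA disodium salt: 0.369 g × (2400 mL / 2000 mL) = 0.443 g
thiamine hydrochloride: 11.6 mg × (2400 mL / 2000 mL) = 13.920 mg
L-methionine: 1.85 g × (2400 mL / 2000 mL) = 2.220 g
cyanocobalamin: 3.44 mg × (2400 mL / 2000 mL) = 4.128 mg

monopotassium phosphate 33.240 g; EDTA disodium salt 0.443 g; thiamine hydrochloride 13.920 mg; L-methionine 2.220 g; cyanocobalamin 4.128 mg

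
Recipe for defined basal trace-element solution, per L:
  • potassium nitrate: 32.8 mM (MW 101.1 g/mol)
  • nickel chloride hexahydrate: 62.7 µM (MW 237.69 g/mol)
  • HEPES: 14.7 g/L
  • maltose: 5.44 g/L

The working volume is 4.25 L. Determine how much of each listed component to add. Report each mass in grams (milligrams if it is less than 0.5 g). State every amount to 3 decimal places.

potassium nitrate 14.093 g; nickel chloride hexahydrate 63.338 mg; HEPES 62.475 g; maltose 23.120 g

Scale factor relative to 1 L: 4.25.
potassium nitrate: 32.8 mmol/L × 101.1 g/mol × 4.25 L ÷ 1000 = 14.093 g
nickel chloride hexahydrate: 62.7 µmol/L × 237.69 g/mol × 4.25 L ÷ 1000 = 63.338 mg
HEPES: 14.7 g/L × 4.25 L = 62.475 g
maltose: 5.44 g/L × 4.25 L = 23.120 g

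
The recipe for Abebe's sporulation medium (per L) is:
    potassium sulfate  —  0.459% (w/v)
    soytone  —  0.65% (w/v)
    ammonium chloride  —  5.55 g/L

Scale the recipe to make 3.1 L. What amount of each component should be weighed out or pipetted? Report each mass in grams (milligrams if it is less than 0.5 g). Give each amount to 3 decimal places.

Scale factor relative to 1 L: 3.1.
potassium sulfate: 0.459% w/v = 4.59 g/L → 4.59 × 3.1 L = 14.229 g
soytone: 0.65 g per 100 mL × 3100 mL ÷ 100 = 20.150 g
ammonium chloride: 5.55 g/L × 3.1 L = 17.205 g

potassium sulfate 14.229 g; soytone 20.150 g; ammonium chloride 17.205 g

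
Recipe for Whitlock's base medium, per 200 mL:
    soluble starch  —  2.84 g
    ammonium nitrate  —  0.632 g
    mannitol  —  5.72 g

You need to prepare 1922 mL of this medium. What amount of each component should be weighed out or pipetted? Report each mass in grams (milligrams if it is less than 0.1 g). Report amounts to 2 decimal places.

Scale factor = 1922 mL / 200 mL = 9.61.
soluble starch: 2.84 g × (1922 mL / 200 mL) = 27.29 g
ammonium nitrate: 0.632 g × (1922 mL / 200 mL) = 6.07 g
mannitol: 5.72 g × (1922 mL / 200 mL) = 54.97 g

soluble starch 27.29 g; ammonium nitrate 6.07 g; mannitol 54.97 g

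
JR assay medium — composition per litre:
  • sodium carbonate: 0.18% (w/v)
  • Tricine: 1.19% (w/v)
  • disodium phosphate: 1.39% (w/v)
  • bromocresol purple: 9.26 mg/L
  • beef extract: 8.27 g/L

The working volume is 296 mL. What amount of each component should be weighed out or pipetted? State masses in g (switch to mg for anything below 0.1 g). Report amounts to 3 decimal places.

Target volume = 296 mL = 0.296 L.
sodium carbonate: 0.18 g per 100 mL × 296 mL ÷ 100 = 0.533 g
Tricine: 1.19 g per 100 mL × 296 mL ÷ 100 = 3.522 g
disodium phosphate: 1.39% w/v = 13.9 g/L → 13.9 × 0.296 L = 4.114 g
bromocresol purple: 9.26 mg/L × 0.296 L = 2.741 mg
beef extract: 8.27 g/L × 0.296 L = 2.448 g

sodium carbonate 0.533 g; Tricine 3.522 g; disodium phosphate 4.114 g; bromocresol purple 2.741 mg; beef extract 2.448 g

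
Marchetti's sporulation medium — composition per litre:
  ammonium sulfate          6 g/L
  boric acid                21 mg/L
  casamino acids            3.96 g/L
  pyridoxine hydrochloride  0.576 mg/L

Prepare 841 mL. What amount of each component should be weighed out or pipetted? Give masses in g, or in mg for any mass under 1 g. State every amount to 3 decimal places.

Working volume: 841 mL = 0.841 L.
ammonium sulfate: 6 g/L × 0.841 L = 5.046 g
boric acid: 21 mg/L × 0.841 L = 17.661 mg
casamino acids: 3.96 g/L × 0.841 L = 3.330 g
pyridoxine hydrochloride: 0.576 mg/L × 0.841 L = 0.484 mg

ammonium sulfate 5.046 g; boric acid 17.661 mg; casamino acids 3.330 g; pyridoxine hydrochloride 0.484 mg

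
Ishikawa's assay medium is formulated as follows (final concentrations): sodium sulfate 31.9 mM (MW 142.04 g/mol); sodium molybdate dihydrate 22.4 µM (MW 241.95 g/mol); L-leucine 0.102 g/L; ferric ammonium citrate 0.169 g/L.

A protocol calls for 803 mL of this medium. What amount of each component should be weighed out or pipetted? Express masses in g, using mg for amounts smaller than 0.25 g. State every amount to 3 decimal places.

Target volume = 803 mL = 0.803 L.
sodium sulfate: 31.9 mmol/L × 142.04 g/mol × 0.803 L ÷ 1000 = 3.638 g
sodium molybdate dihydrate: 22.4 µmol/L × 241.95 g/mol × 0.803 L ÷ 1000 = 4.352 mg
L-leucine: 0.102 g/L × 0.803 L = 0.081906 g = 81.906 mg
ferric ammonium citrate: 0.169 g/L × 0.803 L = 0.135707 g = 135.707 mg

sodium sulfate 3.638 g; sodium molybdate dihydrate 4.352 mg; L-leucine 81.906 mg; ferric ammonium citrate 135.707 mg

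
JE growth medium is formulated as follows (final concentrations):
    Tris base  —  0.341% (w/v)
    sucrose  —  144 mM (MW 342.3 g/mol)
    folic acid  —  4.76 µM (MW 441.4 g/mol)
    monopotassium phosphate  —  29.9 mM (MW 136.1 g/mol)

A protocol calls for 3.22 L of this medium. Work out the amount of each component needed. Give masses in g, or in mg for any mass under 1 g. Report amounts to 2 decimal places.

Tris base 10.98 g; sucrose 158.72 g; folic acid 6.77 mg; monopotassium phosphate 13.10 g

Working volume: 3.22 L.
Tris base: 0.341% w/v = 3.41 g/L → 3.41 × 3.22 L = 10.98 g
sucrose: 144 mmol/L × 342.3 g/mol × 3.22 L ÷ 1000 = 158.72 g
folic acid: 4.76 µmol/L × 441.4 g/mol × 3.22 L ÷ 1000 = 6.77 mg
monopotassium phosphate: 29.9 mmol/L × 136.1 g/mol × 3.22 L ÷ 1000 = 13.10 g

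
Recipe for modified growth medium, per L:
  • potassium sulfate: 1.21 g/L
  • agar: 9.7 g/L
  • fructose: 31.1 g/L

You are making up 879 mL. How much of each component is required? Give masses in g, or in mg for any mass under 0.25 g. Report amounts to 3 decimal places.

potassium sulfate 1.064 g; agar 8.526 g; fructose 27.337 g

Scale factor relative to 1 L: 0.879.
potassium sulfate: 1.21 g/L × 0.879 L = 1.064 g
agar: 9.7 g/L × 0.879 L = 8.526 g
fructose: 31.1 g/L × 0.879 L = 27.337 g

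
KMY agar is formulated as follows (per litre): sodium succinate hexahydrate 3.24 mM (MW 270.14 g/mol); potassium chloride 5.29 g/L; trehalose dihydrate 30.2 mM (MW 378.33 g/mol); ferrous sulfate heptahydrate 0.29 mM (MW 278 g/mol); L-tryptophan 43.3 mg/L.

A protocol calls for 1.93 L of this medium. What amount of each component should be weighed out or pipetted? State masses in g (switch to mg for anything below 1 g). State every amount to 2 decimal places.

sodium succinate hexahydrate 1.69 g; potassium chloride 10.21 g; trehalose dihydrate 22.05 g; ferrous sulfate heptahydrate 155.60 mg; L-tryptophan 83.57 mg

Scale factor relative to 1 L: 1.93.
sodium succinate hexahydrate: 3.24 mmol/L × 270.14 g/mol × 1.93 L ÷ 1000 = 1.69 g
potassium chloride: 5.29 g/L × 1.93 L = 10.21 g
trehalose dihydrate: 30.2 mmol/L × 378.33 g/mol × 1.93 L ÷ 1000 = 22.05 g
ferrous sulfate heptahydrate: 0.29 mmol/L × 278 mg/mmol × 1.93 L = 155.60 mg
L-tryptophan: 43.3 mg/L × 1.93 L = 83.57 mg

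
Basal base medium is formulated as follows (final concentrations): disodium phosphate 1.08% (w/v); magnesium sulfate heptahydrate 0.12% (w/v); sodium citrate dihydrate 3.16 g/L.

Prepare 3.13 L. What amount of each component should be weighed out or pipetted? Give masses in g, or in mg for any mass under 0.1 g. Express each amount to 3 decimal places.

Working volume: 3.13 L.
disodium phosphate: 1.08 g per 100 mL × 3130 mL ÷ 100 = 33.804 g
magnesium sulfate heptahydrate: 0.12 g per 100 mL × 3130 mL ÷ 100 = 3.756 g
sodium citrate dihydrate: 3.16 g/L × 3.13 L = 9.891 g

disodium phosphate 33.804 g; magnesium sulfate heptahydrate 3.756 g; sodium citrate dihydrate 9.891 g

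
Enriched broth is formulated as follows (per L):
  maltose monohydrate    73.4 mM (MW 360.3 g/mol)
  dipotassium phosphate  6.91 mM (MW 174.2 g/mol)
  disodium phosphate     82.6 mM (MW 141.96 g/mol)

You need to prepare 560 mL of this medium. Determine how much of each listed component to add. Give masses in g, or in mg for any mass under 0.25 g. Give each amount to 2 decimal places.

Scale factor relative to 1 L: 0.56.
maltose monohydrate: 73.4 mmol/L × 360.3 g/mol × 0.56 L ÷ 1000 = 14.81 g
dipotassium phosphate: 6.91 mmol/L × 174.2 g/mol × 0.56 L ÷ 1000 = 0.67 g
disodium phosphate: 82.6 mmol/L × 141.96 g/mol × 0.56 L ÷ 1000 = 6.57 g

maltose monohydrate 14.81 g; dipotassium phosphate 0.67 g; disodium phosphate 6.57 g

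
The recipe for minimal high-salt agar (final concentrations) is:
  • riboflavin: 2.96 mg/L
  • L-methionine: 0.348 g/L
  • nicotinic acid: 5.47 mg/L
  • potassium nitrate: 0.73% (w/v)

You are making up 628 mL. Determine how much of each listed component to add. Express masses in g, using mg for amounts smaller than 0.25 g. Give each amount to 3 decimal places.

Scale factor relative to 1 L: 0.628.
riboflavin: 2.96 mg/L × 0.628 L = 1.859 mg
L-methionine: 0.348 g/L × 0.628 L = 0.218544 g = 218.544 mg
nicotinic acid: 5.47 mg/L × 0.628 L = 3.435 mg
potassium nitrate: 0.73% w/v = 7.3 g/L → 7.3 × 0.628 L = 4.584 g

riboflavin 1.859 mg; L-methionine 218.544 mg; nicotinic acid 3.435 mg; potassium nitrate 4.584 g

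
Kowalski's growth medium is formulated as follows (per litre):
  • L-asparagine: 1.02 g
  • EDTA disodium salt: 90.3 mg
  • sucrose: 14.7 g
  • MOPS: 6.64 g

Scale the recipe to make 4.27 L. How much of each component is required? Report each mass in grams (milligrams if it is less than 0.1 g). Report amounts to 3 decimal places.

Scale factor = 4270 mL / 1000 mL = 4.27.
L-asparagine: 1.02 g × (4270 mL / 1000 mL) = 4.355 g
EDTA disodium salt: 90.3 mg × (4270 mL / 1000 mL) = 385.581 mg = 0.386 g
sucrose: 14.7 g × (4270 mL / 1000 mL) = 62.769 g
MOPS: 6.64 g × (4270 mL / 1000 mL) = 28.353 g

L-asparagine 4.355 g; EDTA disodium salt 0.386 g; sucrose 62.769 g; MOPS 28.353 g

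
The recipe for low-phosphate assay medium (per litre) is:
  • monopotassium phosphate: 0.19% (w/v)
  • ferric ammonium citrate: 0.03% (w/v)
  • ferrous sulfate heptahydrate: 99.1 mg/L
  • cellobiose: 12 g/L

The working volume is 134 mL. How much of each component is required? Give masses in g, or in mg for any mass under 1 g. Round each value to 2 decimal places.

Target volume = 134 mL = 0.134 L.
monopotassium phosphate: 0.19 g per 100 mL × 134 mL ÷ 100 = 0.2546 g = 254.60 mg
ferric ammonium citrate: 0.03 g per 100 mL × 134 mL ÷ 100 = 0.0402 g = 40.20 mg
ferrous sulfate heptahydrate: 99.1 mg/L × 0.134 L = 13.28 mg
cellobiose: 12 g/L × 0.134 L = 1.61 g

monopotassium phosphate 254.60 mg; ferric ammonium citrate 40.20 mg; ferrous sulfate heptahydrate 13.28 mg; cellobiose 1.61 g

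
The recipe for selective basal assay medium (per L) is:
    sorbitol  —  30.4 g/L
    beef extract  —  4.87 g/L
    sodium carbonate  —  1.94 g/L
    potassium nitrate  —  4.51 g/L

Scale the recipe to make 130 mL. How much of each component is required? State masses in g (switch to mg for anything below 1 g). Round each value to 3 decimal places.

sorbitol 3.952 g; beef extract 633.100 mg; sodium carbonate 252.200 mg; potassium nitrate 586.300 mg

Scale factor relative to 1 L: 0.13.
sorbitol: 30.4 g/L × 0.13 L = 3.952 g
beef extract: 4.87 g/L × 0.13 L = 0.6331 g = 633.100 mg
sodium carbonate: 1.94 g/L × 0.13 L = 0.2522 g = 252.200 mg
potassium nitrate: 4.51 g/L × 0.13 L = 0.5863 g = 586.300 mg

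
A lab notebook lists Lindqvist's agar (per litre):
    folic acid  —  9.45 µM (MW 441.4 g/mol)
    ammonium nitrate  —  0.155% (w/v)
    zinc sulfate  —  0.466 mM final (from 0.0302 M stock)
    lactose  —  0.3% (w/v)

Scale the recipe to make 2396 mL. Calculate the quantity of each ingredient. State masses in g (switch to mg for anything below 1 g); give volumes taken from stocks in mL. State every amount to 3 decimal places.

folic acid 9.994 mg; ammonium nitrate 3.714 g; zinc sulfate 36.971 mL; lactose 7.188 g

Working volume: 2396 mL = 2.396 L.
folic acid: 9.45 µmol/L × 441.4 g/mol × 2.396 L ÷ 1000 = 9.994 mg
ammonium nitrate: 0.155 g per 100 mL × 2396 mL ÷ 100 = 3.714 g
zinc sulfate: dilute stock: 0.466 mM × 2396 mL ÷ 30.2 mM = 36.971 mL
lactose: 0.3% w/v = 3 g/L → 3 × 2.396 L = 7.188 g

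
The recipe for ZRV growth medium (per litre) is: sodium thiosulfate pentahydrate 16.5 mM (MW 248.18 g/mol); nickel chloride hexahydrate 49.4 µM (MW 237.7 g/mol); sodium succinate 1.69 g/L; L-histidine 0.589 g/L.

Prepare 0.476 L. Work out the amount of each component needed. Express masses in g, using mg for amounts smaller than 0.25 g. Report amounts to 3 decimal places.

sodium thiosulfate pentahydrate 1.949 g; nickel chloride hexahydrate 5.589 mg; sodium succinate 0.804 g; L-histidine 0.280 g

Working volume: 0.476 L.
sodium thiosulfate pentahydrate: 16.5 mmol/L × 248.18 g/mol × 0.476 L ÷ 1000 = 1.949 g
nickel chloride hexahydrate: 49.4 µmol/L × 237.7 g/mol × 0.476 L ÷ 1000 = 5.589 mg
sodium succinate: 1.69 g/L × 0.476 L = 0.804 g
L-histidine: 0.589 g/L × 0.476 L = 0.280 g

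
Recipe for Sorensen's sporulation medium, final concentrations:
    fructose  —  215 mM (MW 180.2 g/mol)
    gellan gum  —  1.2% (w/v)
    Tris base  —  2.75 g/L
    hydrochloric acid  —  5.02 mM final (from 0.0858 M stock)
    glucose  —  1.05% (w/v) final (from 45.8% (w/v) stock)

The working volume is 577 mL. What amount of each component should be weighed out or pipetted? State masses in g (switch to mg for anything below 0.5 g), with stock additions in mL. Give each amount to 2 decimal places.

fructose 22.35 g; gellan gum 6.92 g; Tris base 1.59 g; hydrochloric acid 33.76 mL; glucose 13.23 mL

Working volume: 577 mL = 0.577 L.
fructose: 215 mmol/L × 180.2 g/mol × 0.577 L ÷ 1000 = 22.35 g
gellan gum: 1.2 g per 100 mL × 577 mL ÷ 100 = 6.92 g
Tris base: 2.75 g/L × 0.577 L = 1.59 g
hydrochloric acid: dilute stock: 5.02 mM × 577 mL ÷ 85.8 mM = 33.76 mL
glucose: V = C2·V2/C1 = 1.05% ÷ 45.8% × 577 mL = 13.23 mL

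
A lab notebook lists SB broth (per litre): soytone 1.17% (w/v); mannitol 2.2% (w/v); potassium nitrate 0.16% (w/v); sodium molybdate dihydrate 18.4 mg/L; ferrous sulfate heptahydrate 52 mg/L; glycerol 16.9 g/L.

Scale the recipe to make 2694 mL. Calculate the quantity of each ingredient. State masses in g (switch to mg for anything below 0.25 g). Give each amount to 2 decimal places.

Scale factor relative to 1 L: 2.694.
soytone: 1.17 g per 100 mL × 2694 mL ÷ 100 = 31.52 g
mannitol: 2.2% w/v = 22 g/L → 22 × 2.694 L = 59.27 g
potassium nitrate: 0.16% w/v = 1.6 g/L → 1.6 × 2.694 L = 4.31 g
sodium molybdate dihydrate: 18.4 mg/L × 2.694 L = 49.57 mg
ferrous sulfate heptahydrate: 52 mg/L × 2.694 L = 140.09 mg
glycerol: 16.9 g/L × 2.694 L = 45.53 g

soytone 31.52 g; mannitol 59.27 g; potassium nitrate 4.31 g; sodium molybdate dihydrate 49.57 mg; ferrous sulfate heptahydrate 140.09 mg; glycerol 45.53 g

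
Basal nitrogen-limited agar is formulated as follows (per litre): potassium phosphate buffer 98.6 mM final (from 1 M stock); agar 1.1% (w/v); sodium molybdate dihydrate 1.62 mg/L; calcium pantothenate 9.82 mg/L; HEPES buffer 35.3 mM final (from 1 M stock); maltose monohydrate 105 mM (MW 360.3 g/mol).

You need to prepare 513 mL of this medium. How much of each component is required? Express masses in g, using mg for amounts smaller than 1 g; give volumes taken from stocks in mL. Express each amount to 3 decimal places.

potassium phosphate buffer 50.582 mL; agar 5.643 g; sodium molybdate dihydrate 0.831 mg; calcium pantothenate 5.038 mg; HEPES buffer 18.109 mL; maltose monohydrate 19.408 g

Target volume = 513 mL = 0.513 L.
potassium phosphate buffer: V = C2·V2/C1 = 98.6 mM × 513 mL ÷ 1000 mM = 50.582 mL
agar: 1.1 g per 100 mL × 513 mL ÷ 100 = 5.643 g
sodium molybdate dihydrate: 1.62 mg/L × 0.513 L = 0.831 mg
calcium pantothenate: 9.82 mg/L × 0.513 L = 5.038 mg
HEPES buffer: dilute stock: 35.3 mM × 513 mL ÷ 1000 mM = 18.109 mL
maltose monohydrate: 105 mmol/L × 360.3 g/mol × 0.513 L ÷ 1000 = 19.408 g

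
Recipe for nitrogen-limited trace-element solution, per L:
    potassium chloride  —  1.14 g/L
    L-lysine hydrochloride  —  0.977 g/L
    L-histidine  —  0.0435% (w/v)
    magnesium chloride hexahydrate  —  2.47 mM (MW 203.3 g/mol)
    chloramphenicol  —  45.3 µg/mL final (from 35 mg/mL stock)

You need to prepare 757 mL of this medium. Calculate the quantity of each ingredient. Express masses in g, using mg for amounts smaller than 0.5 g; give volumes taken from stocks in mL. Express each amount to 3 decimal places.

potassium chloride 0.863 g; L-lysine hydrochloride 0.740 g; L-histidine 329.295 mg; magnesium chloride hexahydrate 380.128 mg; chloramphenicol 0.980 mL

Target volume = 757 mL = 0.757 L.
potassium chloride: 1.14 g/L × 0.757 L = 0.863 g
L-lysine hydrochloride: 0.977 g/L × 0.757 L = 0.740 g
L-histidine: 0.0435 g per 100 mL × 757 mL ÷ 100 = 0.329295 g = 329.295 mg
magnesium chloride hexahydrate: 2.47 mmol/L × 203.3 mg/mmol × 0.757 L = 380.128 mg
chloramphenicol: C1V1 = C2V2 → 45.3 µg/mL × 757 mL ÷ 35000 µg/mL = 0.980 mL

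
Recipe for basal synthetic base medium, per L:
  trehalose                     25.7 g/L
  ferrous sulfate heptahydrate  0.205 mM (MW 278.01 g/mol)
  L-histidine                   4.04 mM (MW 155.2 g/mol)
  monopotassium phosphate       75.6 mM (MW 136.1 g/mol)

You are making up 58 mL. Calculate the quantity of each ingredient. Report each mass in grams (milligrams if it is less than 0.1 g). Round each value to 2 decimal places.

Working volume: 58 mL = 0.058 L.
trehalose: 25.7 g/L × 0.058 L = 1.49 g
ferrous sulfate heptahydrate: 0.205 mmol/L × 278.01 mg/mmol × 0.058 L = 3.31 mg
L-histidine: 4.04 mmol/L × 155.2 mg/mmol × 0.058 L = 36.37 mg
monopotassium phosphate: 75.6 mmol/L × 136.1 g/mol × 0.058 L ÷ 1000 = 0.60 g

trehalose 1.49 g; ferrous sulfate heptahydrate 3.31 mg; L-histidine 36.37 mg; monopotassium phosphate 0.60 g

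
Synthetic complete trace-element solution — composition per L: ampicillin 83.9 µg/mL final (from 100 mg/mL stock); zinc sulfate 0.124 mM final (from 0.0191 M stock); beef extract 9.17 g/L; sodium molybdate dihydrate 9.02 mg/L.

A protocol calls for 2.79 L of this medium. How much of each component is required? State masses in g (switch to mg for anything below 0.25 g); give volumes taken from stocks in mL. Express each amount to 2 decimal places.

Working volume: 2.79 L.
ampicillin: C1V1 = C2V2 → 83.9 µg/mL × 2790 mL ÷ 100000 µg/mL = 2.34 mL
zinc sulfate: dilute stock: 0.124 mM × 2790 mL ÷ 19.1 mM = 18.11 mL
beef extract: 9.17 g/L × 2.79 L = 25.58 g
sodium molybdate dihydrate: 9.02 mg/L × 2.79 L = 25.17 mg

ampicillin 2.34 mL; zinc sulfate 18.11 mL; beef extract 25.58 g; sodium molybdate dihydrate 25.17 mg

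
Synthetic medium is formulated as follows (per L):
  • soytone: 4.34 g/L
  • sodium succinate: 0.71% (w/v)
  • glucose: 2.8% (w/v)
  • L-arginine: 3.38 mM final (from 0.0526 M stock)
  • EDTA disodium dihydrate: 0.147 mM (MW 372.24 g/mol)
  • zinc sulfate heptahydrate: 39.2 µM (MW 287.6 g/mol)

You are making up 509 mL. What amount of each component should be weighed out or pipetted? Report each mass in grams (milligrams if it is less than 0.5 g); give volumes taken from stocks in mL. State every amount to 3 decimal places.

soytone 2.209 g; sodium succinate 3.614 g; glucose 14.252 g; L-arginine 32.708 mL; EDTA disodium dihydrate 27.852 mg; zinc sulfate heptahydrate 5.738 mg

Working volume: 509 mL = 0.509 L.
soytone: 4.34 g/L × 0.509 L = 2.209 g
sodium succinate: 0.71% w/v = 7.1 g/L → 7.1 × 0.509 L = 3.614 g
glucose: 2.8% w/v = 28 g/L → 28 × 0.509 L = 14.252 g
L-arginine: C1V1 = C2V2 → 3.38 mM × 509 mL ÷ 52.6 mM = 32.708 mL
EDTA disodium dihydrate: 0.147 mmol/L × 372.24 mg/mmol × 0.509 L = 27.852 mg
zinc sulfate heptahydrate: 39.2 µmol/L × 287.6 g/mol × 0.509 L ÷ 1000 = 5.738 mg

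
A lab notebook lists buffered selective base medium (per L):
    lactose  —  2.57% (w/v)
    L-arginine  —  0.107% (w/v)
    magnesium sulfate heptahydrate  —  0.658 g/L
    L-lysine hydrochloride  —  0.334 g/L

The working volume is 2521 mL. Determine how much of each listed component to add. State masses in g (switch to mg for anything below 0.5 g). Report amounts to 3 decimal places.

Scale factor relative to 1 L: 2.521.
lactose: 2.57% w/v = 25.7 g/L → 25.7 × 2.521 L = 64.790 g
L-arginine: 0.107 g per 100 mL × 2521 mL ÷ 100 = 2.697 g
magnesium sulfate heptahydrate: 0.658 g/L × 2.521 L = 1.659 g
L-lysine hydrochloride: 0.334 g/L × 2.521 L = 0.842 g

lactose 64.790 g; L-arginine 2.697 g; magnesium sulfate heptahydrate 1.659 g; L-lysine hydrochloride 0.842 g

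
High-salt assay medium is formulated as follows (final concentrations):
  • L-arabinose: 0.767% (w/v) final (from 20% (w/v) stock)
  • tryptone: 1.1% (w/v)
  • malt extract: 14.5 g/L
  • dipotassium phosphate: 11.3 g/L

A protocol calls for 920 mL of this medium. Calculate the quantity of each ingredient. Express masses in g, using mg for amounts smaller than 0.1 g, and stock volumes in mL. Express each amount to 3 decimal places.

L-arabinose 35.282 mL; tryptone 10.120 g; malt extract 13.340 g; dipotassium phosphate 10.396 g

Scale factor relative to 1 L: 0.92.
L-arabinose: dilute stock: 0.767% ÷ 20% × 920 mL = 35.282 mL
tryptone: 1.1% w/v = 11 g/L → 11 × 0.92 L = 10.120 g
malt extract: 14.5 g/L × 0.92 L = 13.340 g
dipotassium phosphate: 11.3 g/L × 0.92 L = 10.396 g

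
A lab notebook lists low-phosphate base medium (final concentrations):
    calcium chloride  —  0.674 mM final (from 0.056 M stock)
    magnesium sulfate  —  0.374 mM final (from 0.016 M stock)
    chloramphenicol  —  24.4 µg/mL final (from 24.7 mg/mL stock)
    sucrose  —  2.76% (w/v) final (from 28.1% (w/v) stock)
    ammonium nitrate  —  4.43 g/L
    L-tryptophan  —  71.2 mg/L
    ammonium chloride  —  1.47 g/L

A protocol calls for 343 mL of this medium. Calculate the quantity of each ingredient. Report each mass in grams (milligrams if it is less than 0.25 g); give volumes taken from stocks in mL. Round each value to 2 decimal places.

calcium chloride 4.13 mL; magnesium sulfate 8.02 mL; chloramphenicol 0.34 mL; sucrose 33.69 mL; ammonium nitrate 1.52 g; L-tryptophan 24.42 mg; ammonium chloride 0.50 g

Target volume = 343 mL = 0.343 L.
calcium chloride: C1V1 = C2V2 → 0.674 mM × 343 mL ÷ 56 mM = 4.13 mL
magnesium sulfate: C1V1 = C2V2 → 0.374 mM × 343 mL ÷ 16 mM = 8.02 mL
chloramphenicol: dilute stock: 24.4 µg/mL × 343 mL ÷ 24700 µg/mL = 0.34 mL
sucrose: dilute stock: 2.76% ÷ 28.1% × 343 mL = 33.69 mL
ammonium nitrate: 4.43 g/L × 0.343 L = 1.52 g
L-tryptophan: 71.2 mg/L × 0.343 L = 24.42 mg
ammonium chloride: 1.47 g/L × 0.343 L = 0.50 g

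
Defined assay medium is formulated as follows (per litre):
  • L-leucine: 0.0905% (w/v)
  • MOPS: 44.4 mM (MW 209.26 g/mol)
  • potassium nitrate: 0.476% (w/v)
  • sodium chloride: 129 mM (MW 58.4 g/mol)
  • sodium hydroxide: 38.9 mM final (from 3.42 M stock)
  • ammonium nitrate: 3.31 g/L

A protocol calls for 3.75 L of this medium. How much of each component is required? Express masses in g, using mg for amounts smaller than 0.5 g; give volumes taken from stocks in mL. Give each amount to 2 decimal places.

Scale factor relative to 1 L: 3.75.
L-leucine: 0.0905 g per 100 mL × 3750 mL ÷ 100 = 3.39 g
MOPS: 44.4 mmol/L × 209.26 g/mol × 3.75 L ÷ 1000 = 34.84 g
potassium nitrate: 0.476 g per 100 mL × 3750 mL ÷ 100 = 17.85 g
sodium chloride: 129 mmol/L × 58.4 g/mol × 3.75 L ÷ 1000 = 28.25 g
sodium hydroxide: V = C2·V2/C1 = 38.9 mM × 3750 mL ÷ 3420 mM = 42.65 mL
ammonium nitrate: 3.31 g/L × 3.75 L = 12.41 g

L-leucine 3.39 g; MOPS 34.84 g; potassium nitrate 17.85 g; sodium chloride 28.25 g; sodium hydroxide 42.65 mL; ammonium nitrate 12.41 g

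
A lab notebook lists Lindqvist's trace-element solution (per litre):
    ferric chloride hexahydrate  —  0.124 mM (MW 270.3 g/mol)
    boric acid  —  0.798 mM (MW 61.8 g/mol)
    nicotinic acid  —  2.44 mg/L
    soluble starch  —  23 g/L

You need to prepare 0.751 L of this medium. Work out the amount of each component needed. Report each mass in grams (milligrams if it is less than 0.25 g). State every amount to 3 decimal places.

ferric chloride hexahydrate 25.171 mg; boric acid 37.037 mg; nicotinic acid 1.832 mg; soluble starch 17.273 g

Working volume: 0.751 L.
ferric chloride hexahydrate: 0.124 mmol/L × 270.3 mg/mmol × 0.751 L = 25.171 mg
boric acid: 0.798 mmol/L × 61.8 mg/mmol × 0.751 L = 37.037 mg
nicotinic acid: 2.44 mg/L × 0.751 L = 1.832 mg
soluble starch: 23 g/L × 0.751 L = 17.273 g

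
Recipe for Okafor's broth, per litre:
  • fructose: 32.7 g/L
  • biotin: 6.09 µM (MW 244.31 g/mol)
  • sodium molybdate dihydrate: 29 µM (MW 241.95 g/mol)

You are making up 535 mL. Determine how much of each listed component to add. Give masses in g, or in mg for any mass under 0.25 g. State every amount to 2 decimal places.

fructose 17.49 g; biotin 0.80 mg; sodium molybdate dihydrate 3.75 mg

Scale factor relative to 1 L: 0.535.
fructose: 32.7 g/L × 0.535 L = 17.49 g
biotin: 6.09 µmol/L × 244.31 g/mol × 0.535 L ÷ 1000 = 0.80 mg
sodium molybdate dihydrate: 29 µmol/L × 241.95 g/mol × 0.535 L ÷ 1000 = 3.75 mg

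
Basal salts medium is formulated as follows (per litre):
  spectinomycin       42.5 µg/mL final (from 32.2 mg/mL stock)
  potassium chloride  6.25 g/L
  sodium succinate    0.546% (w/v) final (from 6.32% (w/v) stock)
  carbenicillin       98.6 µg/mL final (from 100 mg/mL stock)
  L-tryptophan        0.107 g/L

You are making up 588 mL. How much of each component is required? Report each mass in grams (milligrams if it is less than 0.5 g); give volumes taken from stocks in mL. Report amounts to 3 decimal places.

spectinomycin 0.776 mL; potassium chloride 3.675 g; sodium succinate 50.799 mL; carbenicillin 0.580 mL; L-tryptophan 62.916 mg

Scale factor relative to 1 L: 0.588.
spectinomycin: V = C2·V2/C1 = 42.5 µg/mL × 588 mL ÷ 32200 µg/mL = 0.776 mL
potassium chloride: 6.25 g/L × 0.588 L = 3.675 g
sodium succinate: dilute stock: 0.546% ÷ 6.32% × 588 mL = 50.799 mL
carbenicillin: dilute stock: 98.6 µg/mL × 588 mL ÷ 100000 µg/mL = 0.580 mL
L-tryptophan: 0.107 g/L × 0.588 L = 0.062916 g = 62.916 mg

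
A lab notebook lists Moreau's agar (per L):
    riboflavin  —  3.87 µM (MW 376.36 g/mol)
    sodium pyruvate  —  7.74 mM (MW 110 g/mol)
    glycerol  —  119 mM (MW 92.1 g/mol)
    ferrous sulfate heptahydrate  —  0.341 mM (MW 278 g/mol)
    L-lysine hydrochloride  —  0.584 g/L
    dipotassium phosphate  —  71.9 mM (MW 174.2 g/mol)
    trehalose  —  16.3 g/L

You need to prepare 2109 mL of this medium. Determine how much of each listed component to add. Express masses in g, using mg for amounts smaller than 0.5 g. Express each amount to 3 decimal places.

Working volume: 2109 mL = 2.109 L.
riboflavin: 3.87 µmol/L × 376.36 g/mol × 2.109 L ÷ 1000 = 3.072 mg
sodium pyruvate: 7.74 mmol/L × 110 g/mol × 2.109 L ÷ 1000 = 1.796 g
glycerol: 119 mmol/L × 92.1 g/mol × 2.109 L ÷ 1000 = 23.114 g
ferrous sulfate heptahydrate: 0.341 mmol/L × 278 mg/mmol × 2.109 L = 199.929 mg
L-lysine hydrochloride: 0.584 g/L × 2.109 L = 1.232 g
dipotassium phosphate: 71.9 mmol/L × 174.2 g/mol × 2.109 L ÷ 1000 = 26.415 g
trehalose: 16.3 g/L × 2.109 L = 34.377 g

riboflavin 3.072 mg; sodium pyruvate 1.796 g; glycerol 23.114 g; ferrous sulfate heptahydrate 199.929 mg; L-lysine hydrochloride 1.232 g; dipotassium phosphate 26.415 g; trehalose 34.377 g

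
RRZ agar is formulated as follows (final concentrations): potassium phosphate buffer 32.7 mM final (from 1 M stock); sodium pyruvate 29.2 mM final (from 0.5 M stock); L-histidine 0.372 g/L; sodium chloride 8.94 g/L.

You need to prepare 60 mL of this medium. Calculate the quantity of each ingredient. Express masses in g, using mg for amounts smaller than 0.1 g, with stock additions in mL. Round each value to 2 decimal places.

potassium phosphate buffer 1.96 mL; sodium pyruvate 3.50 mL; L-histidine 22.32 mg; sodium chloride 0.54 g

Working volume: 60 mL = 0.06 L.
potassium phosphate buffer: C1V1 = C2V2 → 32.7 mM × 60 mL ÷ 1000 mM = 1.96 mL
sodium pyruvate: C1V1 = C2V2 → 29.2 mM × 60 mL ÷ 500 mM = 3.50 mL
L-histidine: 0.372 g/L × 0.06 L = 0.02232 g = 22.32 mg
sodium chloride: 8.94 g/L × 0.06 L = 0.54 g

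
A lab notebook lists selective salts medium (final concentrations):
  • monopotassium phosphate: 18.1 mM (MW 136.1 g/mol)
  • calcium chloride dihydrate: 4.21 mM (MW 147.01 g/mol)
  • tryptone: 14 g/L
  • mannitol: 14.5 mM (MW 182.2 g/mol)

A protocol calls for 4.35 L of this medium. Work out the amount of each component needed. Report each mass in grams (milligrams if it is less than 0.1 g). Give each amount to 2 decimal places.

Scale factor relative to 1 L: 4.35.
monopotassium phosphate: 18.1 mmol/L × 136.1 g/mol × 4.35 L ÷ 1000 = 10.72 g
calcium chloride dihydrate: 4.21 mmol/L × 147.01 g/mol × 4.35 L ÷ 1000 = 2.69 g
tryptone: 14 g/L × 4.35 L = 60.90 g
mannitol: 14.5 mmol/L × 182.2 g/mol × 4.35 L ÷ 1000 = 11.49 g

monopotassium phosphate 10.72 g; calcium chloride dihydrate 2.69 g; tryptone 60.90 g; mannitol 11.49 g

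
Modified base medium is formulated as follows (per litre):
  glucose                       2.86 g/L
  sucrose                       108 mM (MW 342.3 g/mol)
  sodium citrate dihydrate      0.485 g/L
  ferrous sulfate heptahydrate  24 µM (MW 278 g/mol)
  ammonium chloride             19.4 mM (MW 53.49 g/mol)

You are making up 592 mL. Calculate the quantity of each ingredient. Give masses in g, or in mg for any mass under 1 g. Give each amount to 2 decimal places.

glucose 1.69 g; sucrose 21.89 g; sodium citrate dihydrate 287.12 mg; ferrous sulfate heptahydrate 3.95 mg; ammonium chloride 614.32 mg

Working volume: 592 mL = 0.592 L.
glucose: 2.86 g/L × 0.592 L = 1.69 g
sucrose: 108 mmol/L × 342.3 g/mol × 0.592 L ÷ 1000 = 21.89 g
sodium citrate dihydrate: 0.485 g/L × 0.592 L = 0.28712 g = 287.12 mg
ferrous sulfate heptahydrate: 24 µmol/L × 278 g/mol × 0.592 L ÷ 1000 = 3.95 mg
ammonium chloride: 19.4 mmol/L × 53.49 mg/mmol × 0.592 L = 614.32 mg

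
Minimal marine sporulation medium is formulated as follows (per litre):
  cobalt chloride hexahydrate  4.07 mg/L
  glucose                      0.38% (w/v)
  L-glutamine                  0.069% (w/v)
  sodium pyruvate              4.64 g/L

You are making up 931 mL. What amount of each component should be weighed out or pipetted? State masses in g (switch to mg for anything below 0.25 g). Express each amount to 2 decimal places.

Scale factor relative to 1 L: 0.931.
cobalt chloride hexahydrate: 4.07 mg/L × 0.931 L = 3.79 mg
glucose: 0.38 g per 100 mL × 931 mL ÷ 100 = 3.54 g
L-glutamine: 0.069% w/v = 0.69 g/L → 0.69 × 0.931 L = 0.64 g
sodium pyruvate: 4.64 g/L × 0.931 L = 4.32 g

cobalt chloride hexahydrate 3.79 mg; glucose 3.54 g; L-glutamine 0.64 g; sodium pyruvate 4.32 g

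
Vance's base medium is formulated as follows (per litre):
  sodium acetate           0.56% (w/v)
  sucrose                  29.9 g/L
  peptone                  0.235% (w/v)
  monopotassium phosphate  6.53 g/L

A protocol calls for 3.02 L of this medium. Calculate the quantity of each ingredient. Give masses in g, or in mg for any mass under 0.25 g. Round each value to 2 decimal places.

sodium acetate 16.91 g; sucrose 90.30 g; peptone 7.10 g; monopotassium phosphate 19.72 g

Working volume: 3.02 L.
sodium acetate: 0.56% w/v = 5.6 g/L → 5.6 × 3.02 L = 16.91 g
sucrose: 29.9 g/L × 3.02 L = 90.30 g
peptone: 0.235 g per 100 mL × 3020 mL ÷ 100 = 7.10 g
monopotassium phosphate: 6.53 g/L × 3.02 L = 19.72 g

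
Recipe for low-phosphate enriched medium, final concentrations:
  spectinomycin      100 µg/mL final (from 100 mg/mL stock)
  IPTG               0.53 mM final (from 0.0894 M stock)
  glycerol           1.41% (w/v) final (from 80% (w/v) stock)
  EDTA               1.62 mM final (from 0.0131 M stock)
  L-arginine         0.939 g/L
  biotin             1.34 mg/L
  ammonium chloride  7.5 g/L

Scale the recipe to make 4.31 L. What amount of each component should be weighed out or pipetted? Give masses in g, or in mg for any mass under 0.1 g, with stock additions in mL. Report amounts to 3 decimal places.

Scale factor relative to 1 L: 4.31.
spectinomycin: C1V1 = C2V2 → 100 µg/mL × 4310 mL ÷ 100000 µg/mL = 4.310 mL
IPTG: V = C2·V2/C1 = 0.53 mM × 4310 mL ÷ 89.4 mM = 25.551 mL
glycerol: V = C2·V2/C1 = 1.41% ÷ 80% × 4310 mL = 75.964 mL
EDTA: dilute stock: 1.62 mM × 4310 mL ÷ 13.1 mM = 532.992 mL
L-arginine: 0.939 g/L × 4.31 L = 4.047 g
biotin: 1.34 mg/L × 4.31 L = 5.775 mg
ammonium chloride: 7.5 g/L × 4.31 L = 32.325 g

spectinomycin 4.310 mL; IPTG 25.551 mL; glycerol 75.964 mL; EDTA 532.992 mL; L-arginine 4.047 g; biotin 5.775 mg; ammonium chloride 32.325 g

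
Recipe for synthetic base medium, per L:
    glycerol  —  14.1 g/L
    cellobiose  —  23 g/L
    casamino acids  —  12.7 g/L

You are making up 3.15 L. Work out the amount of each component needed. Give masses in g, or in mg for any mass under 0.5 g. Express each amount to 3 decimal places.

glycerol 44.415 g; cellobiose 72.450 g; casamino acids 40.005 g

Scale factor relative to 1 L: 3.15.
glycerol: 14.1 g/L × 3.15 L = 44.415 g
cellobiose: 23 g/L × 3.15 L = 72.450 g
casamino acids: 12.7 g/L × 3.15 L = 40.005 g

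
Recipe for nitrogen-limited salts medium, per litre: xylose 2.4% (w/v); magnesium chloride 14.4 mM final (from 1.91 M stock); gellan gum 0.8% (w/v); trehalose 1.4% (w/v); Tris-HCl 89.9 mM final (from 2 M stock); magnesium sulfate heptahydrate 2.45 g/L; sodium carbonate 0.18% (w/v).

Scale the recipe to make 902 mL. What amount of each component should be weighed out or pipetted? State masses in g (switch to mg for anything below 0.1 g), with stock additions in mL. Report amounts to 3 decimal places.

Scale factor relative to 1 L: 0.902.
xylose: 2.4 g per 100 mL × 902 mL ÷ 100 = 21.648 g
magnesium chloride: C1V1 = C2V2 → 14.4 mM × 902 mL ÷ 1910 mM = 6.800 mL
gellan gum: 0.8% w/v = 8 g/L → 8 × 0.902 L = 7.216 g
trehalose: 1.4 g per 100 mL × 902 mL ÷ 100 = 12.628 g
Tris-HCl: dilute stock: 89.9 mM × 902 mL ÷ 2000 mM = 40.545 mL
magnesium sulfate heptahydrate: 2.45 g/L × 0.902 L = 2.210 g
sodium carbonate: 0.18 g per 100 mL × 902 mL ÷ 100 = 1.624 g

xylose 21.648 g; magnesium chloride 6.800 mL; gellan gum 7.216 g; trehalose 12.628 g; Tris-HCl 40.545 mL; magnesium sulfate heptahydrate 2.210 g; sodium carbonate 1.624 g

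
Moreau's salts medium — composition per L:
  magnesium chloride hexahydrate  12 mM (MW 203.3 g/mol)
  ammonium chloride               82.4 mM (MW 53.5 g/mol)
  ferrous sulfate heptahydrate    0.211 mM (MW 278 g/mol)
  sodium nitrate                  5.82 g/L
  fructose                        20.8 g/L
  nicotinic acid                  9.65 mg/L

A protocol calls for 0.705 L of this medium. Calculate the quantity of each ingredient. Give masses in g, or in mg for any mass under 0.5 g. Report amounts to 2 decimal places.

magnesium chloride hexahydrate 1.72 g; ammonium chloride 3.11 g; ferrous sulfate heptahydrate 41.35 mg; sodium nitrate 4.10 g; fructose 14.66 g; nicotinic acid 6.80 mg

Working volume: 0.705 L.
magnesium chloride hexahydrate: 12 mmol/L × 203.3 g/mol × 0.705 L ÷ 1000 = 1.72 g
ammonium chloride: 82.4 mmol/L × 53.5 g/mol × 0.705 L ÷ 1000 = 3.11 g
ferrous sulfate heptahydrate: 0.211 mmol/L × 278 mg/mmol × 0.705 L = 41.35 mg
sodium nitrate: 5.82 g/L × 0.705 L = 4.10 g
fructose: 20.8 g/L × 0.705 L = 14.66 g
nicotinic acid: 9.65 mg/L × 0.705 L = 6.80 mg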